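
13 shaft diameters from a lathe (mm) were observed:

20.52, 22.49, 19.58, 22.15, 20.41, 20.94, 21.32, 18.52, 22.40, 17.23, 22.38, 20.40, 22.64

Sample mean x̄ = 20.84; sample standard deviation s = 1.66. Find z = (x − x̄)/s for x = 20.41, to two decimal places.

z = (20.41 − 20.84) / 1.66 = -0.26.

-0.26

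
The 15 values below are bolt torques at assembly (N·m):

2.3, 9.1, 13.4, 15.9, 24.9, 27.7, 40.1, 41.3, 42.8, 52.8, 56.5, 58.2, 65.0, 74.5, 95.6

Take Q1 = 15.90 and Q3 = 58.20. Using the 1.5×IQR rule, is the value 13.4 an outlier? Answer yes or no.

no

IQR = Q3 − Q1 = 58.20 − 15.90 = 42.30.
Lower fence = Q1 − 1.5·IQR = 15.90 − 63.45 = -47.55.
Upper fence = Q3 + 1.5·IQR = 58.20 + 63.45 = 121.65.
13.4 lies within [-47.55, 121.65].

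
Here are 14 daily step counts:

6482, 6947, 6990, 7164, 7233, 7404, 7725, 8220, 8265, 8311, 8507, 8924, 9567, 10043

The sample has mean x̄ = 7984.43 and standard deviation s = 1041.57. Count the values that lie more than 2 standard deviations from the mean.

Cutoffs: x̄ ± 2s = [5901.29, 10067.57].
Every value lies within the cutoffs.

0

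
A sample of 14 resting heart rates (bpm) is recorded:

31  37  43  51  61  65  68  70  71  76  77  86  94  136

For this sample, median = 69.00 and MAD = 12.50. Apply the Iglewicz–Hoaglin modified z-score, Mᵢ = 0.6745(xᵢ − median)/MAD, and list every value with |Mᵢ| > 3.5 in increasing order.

|Mᵢ| > 3.5 ⇔ |xᵢ − 69.00| > 3.5·12.50/0.6745 = 64.86.
So outliers lie outside [4.14, 133.86].
136: M = 3.62 → outlier.

136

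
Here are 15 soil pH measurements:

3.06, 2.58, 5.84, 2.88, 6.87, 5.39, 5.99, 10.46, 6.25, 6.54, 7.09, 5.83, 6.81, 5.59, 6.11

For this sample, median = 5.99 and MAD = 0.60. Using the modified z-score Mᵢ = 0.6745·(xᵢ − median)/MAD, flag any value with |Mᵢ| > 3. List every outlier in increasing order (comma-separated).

|Mᵢ| > 3 ⇔ |xᵢ − 5.99| > 3·0.60/0.6745 = 2.67.
So outliers lie outside [3.32, 8.66].
2.58: M = -3.83 → outlier.
2.88: M = -3.50 → outlier.
3.06: M = -3.29 → outlier.
10.46: M = 5.03 → outlier.

2.58, 2.88, 3.06, 10.46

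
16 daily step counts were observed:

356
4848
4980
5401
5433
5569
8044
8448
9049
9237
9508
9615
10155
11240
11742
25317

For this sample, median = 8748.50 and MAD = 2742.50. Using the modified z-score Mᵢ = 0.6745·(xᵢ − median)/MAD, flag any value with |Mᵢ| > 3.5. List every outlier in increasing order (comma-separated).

|Mᵢ| > 3.5 ⇔ |xᵢ − 8748.50| > 3.5·2742.50/0.6745 = 14230.91.
So outliers lie outside [-5482.41, 22979.41].
25317: M = 4.07 → outlier.

25317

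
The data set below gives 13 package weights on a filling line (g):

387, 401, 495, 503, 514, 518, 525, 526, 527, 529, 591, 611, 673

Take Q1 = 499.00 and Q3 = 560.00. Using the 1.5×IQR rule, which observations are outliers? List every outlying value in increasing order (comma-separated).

IQR = Q3 − Q1 = 560.00 − 499.00 = 61.00.
Lower fence = Q1 − 1.5·IQR = 499.00 − 91.50 = 407.50.
Upper fence = Q3 + 1.5·IQR = 560.00 + 91.50 = 651.50.
387 < 407.50 → outlier.
401 < 407.50 → outlier.
673 > 651.50 → outlier.
All remaining values lie within [407.50, 651.50].

387, 401, 673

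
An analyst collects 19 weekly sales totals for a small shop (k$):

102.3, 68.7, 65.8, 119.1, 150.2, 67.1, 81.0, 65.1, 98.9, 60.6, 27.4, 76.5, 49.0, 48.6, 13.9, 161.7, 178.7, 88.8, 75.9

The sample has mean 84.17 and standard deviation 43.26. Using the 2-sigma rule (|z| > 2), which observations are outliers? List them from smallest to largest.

Cutoffs at x̄ ± 2s: 84.17 ± 2·43.26 = [-2.35, 170.69].
178.7: z = 2.19, |z| > 2 → outlier.
Every other value lies within [-2.35, 170.69].

178.7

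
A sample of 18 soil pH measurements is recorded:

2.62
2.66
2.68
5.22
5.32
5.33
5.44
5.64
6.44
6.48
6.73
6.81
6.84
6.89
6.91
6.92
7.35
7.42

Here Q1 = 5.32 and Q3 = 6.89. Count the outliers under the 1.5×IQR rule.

3

IQR = 1.57; fences at 5.32 − 2.355 = 2.965 and 6.89 + 2.355 = 9.245.
Outside the cutoffs: 2.62, 2.66, 2.68.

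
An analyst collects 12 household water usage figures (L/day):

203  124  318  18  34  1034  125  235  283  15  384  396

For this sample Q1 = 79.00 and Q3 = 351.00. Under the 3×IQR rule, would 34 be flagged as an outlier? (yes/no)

IQR = Q3 − Q1 = 351.00 − 79.00 = 272.00.
Lower fence = Q1 − 3·IQR = 79.00 − 816.00 = -737.00.
Upper fence = Q3 + 3·IQR = 351.00 + 816.00 = 1167.00.
34 lies within [-737.00, 1167.00].

no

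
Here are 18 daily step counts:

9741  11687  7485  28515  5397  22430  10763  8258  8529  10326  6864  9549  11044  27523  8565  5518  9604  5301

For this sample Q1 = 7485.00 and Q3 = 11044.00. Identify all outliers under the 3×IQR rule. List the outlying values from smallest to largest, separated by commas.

22430, 27523, 28515

IQR = Q3 − Q1 = 11044.00 − 7485.00 = 3559.00.
Lower fence = Q1 − 3·IQR = 7485.00 − 10677.00 = -3192.00.
Upper fence = Q3 + 3·IQR = 11044.00 + 10677.00 = 21721.00.
22430 > 21721.00 → outlier.
27523 > 21721.00 → outlier.
28515 > 21721.00 → outlier.
All remaining values lie within [-3192.00, 21721.00].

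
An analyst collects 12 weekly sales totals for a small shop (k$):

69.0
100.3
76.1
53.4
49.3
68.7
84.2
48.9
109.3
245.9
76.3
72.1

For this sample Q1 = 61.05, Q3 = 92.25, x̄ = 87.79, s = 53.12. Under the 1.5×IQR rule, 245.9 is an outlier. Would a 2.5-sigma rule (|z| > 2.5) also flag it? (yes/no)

z = (245.9 − 87.79) / 53.12 = 2.98.
|z| = 2.98 > 2.5.

yes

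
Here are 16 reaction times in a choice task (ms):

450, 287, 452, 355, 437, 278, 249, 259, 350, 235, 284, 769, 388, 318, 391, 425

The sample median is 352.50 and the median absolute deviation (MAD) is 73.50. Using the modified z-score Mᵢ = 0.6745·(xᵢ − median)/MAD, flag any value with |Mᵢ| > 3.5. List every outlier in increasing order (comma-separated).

|Mᵢ| > 3.5 ⇔ |xᵢ − 352.50| > 3.5·73.50/0.6745 = 381.39.
So outliers lie outside [-28.89, 733.89].
769: M = 3.82 → outlier.

769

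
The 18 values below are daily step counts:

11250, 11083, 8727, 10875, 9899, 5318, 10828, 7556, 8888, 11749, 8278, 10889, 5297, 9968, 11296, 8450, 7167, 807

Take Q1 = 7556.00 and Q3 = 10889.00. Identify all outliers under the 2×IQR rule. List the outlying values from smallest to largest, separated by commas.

807

IQR = Q3 − Q1 = 10889.00 − 7556.00 = 3333.00.
Lower fence = Q1 − 2·IQR = 7556.00 − 6666.00 = 890.00.
Upper fence = Q3 + 2·IQR = 10889.00 + 6666.00 = 17555.00.
807 < 890.00 → outlier.
All remaining values lie within [890.00, 17555.00].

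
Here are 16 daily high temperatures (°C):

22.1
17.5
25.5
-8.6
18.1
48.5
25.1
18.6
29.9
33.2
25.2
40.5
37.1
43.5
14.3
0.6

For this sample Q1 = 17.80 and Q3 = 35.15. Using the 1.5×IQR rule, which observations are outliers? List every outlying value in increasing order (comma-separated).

-8.6

IQR = Q3 − Q1 = 35.15 − 17.80 = 17.35.
Lower fence = Q1 − 1.5·IQR = 17.80 − 26.025 = -8.225.
Upper fence = Q3 + 1.5·IQR = 35.15 + 26.025 = 61.175.
-8.6 < -8.225 → outlier.
All remaining values lie within [-8.225, 61.175].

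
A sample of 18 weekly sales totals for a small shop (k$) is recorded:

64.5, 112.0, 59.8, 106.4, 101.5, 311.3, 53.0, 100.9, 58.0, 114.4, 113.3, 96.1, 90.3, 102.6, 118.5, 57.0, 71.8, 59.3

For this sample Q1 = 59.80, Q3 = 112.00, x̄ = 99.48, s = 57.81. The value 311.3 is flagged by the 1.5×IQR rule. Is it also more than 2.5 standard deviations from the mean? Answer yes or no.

yes

z = (311.3 − 99.48) / 57.81 = 3.66.
|z| = 3.66 > 2.5.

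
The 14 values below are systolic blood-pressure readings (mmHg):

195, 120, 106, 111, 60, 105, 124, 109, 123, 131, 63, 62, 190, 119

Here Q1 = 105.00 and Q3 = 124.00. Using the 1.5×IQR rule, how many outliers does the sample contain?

IQR = 19.00; fences at 105.00 − 28.50 = 76.50 and 124.00 + 28.50 = 152.50.
Outside the cutoffs: 60, 62, 63, 190, 195.

5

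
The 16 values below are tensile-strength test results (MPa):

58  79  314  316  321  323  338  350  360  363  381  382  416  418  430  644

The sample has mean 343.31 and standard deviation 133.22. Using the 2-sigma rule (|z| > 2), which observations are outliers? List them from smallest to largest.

58, 644

Cutoffs at x̄ ± 2s: 343.31 ± 2·133.22 = [76.87, 609.75].
58: z = -2.14, |z| > 2 → outlier.
644: z = 2.26, |z| > 2 → outlier.
Every other value lies within [76.87, 609.75].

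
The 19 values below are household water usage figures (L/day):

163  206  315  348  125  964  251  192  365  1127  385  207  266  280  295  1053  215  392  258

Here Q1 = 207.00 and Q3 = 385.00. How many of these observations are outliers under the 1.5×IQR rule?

3

IQR = 178.00; fences at 207.00 − 267.00 = -60.00 and 385.00 + 267.00 = 652.00.
Outside the cutoffs: 964, 1053, 1127.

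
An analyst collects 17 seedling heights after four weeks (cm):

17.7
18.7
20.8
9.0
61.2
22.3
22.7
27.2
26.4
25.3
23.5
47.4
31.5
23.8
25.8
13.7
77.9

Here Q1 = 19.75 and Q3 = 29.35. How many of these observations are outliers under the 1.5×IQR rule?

IQR = 9.60; fences at 19.75 − 14.40 = 5.35 and 29.35 + 14.40 = 43.75.
Outside the cutoffs: 47.4, 61.2, 77.9.

3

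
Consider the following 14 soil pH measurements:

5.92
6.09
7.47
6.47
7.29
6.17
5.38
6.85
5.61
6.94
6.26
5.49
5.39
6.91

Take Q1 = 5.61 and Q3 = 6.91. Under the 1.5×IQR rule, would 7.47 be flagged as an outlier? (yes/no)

no

IQR = Q3 − Q1 = 6.91 − 5.61 = 1.30.
Lower fence = Q1 − 1.5·IQR = 5.61 − 1.95 = 3.66.
Upper fence = Q3 + 1.5·IQR = 6.91 + 1.95 = 8.86.
7.47 lies within [3.66, 8.86].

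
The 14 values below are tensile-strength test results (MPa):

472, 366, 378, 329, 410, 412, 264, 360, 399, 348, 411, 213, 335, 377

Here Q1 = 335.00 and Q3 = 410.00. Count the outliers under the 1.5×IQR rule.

1

IQR = 75.00; fences at 335.00 − 112.50 = 222.50 and 410.00 + 112.50 = 522.50.
Outside the cutoffs: 213.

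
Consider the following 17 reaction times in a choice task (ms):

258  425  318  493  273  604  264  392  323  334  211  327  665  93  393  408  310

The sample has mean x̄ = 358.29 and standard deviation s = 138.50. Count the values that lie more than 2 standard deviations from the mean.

Cutoffs: x̄ ± 2s = [81.29, 635.29].
Outside the cutoffs: 665.

1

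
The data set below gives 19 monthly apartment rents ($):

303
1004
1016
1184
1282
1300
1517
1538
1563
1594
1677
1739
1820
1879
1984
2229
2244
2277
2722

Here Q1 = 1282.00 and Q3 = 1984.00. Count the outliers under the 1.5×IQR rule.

IQR = 702.00; fences at 1282.00 − 1053.00 = 229.00 and 1984.00 + 1053.00 = 3037.00.
Every value lies within the cutoffs.

0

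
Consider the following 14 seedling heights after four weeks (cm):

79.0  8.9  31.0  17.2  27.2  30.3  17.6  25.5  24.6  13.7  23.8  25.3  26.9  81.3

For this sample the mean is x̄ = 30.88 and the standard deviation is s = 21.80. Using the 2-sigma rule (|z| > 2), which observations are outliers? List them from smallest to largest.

Cutoffs at x̄ ± 2s: 30.88 ± 2·21.80 = [-12.72, 74.48].
79.0: z = 2.21, |z| > 2 → outlier.
81.3: z = 2.31, |z| > 2 → outlier.
Every other value lies within [-12.72, 74.48].

79.0, 81.3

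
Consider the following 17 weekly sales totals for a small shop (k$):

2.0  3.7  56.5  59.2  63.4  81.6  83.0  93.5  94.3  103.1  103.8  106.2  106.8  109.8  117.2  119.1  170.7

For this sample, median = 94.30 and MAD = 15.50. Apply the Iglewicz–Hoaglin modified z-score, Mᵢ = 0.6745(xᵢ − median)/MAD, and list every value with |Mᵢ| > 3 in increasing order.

|Mᵢ| > 3 ⇔ |xᵢ − 94.30| > 3·15.50/0.6745 = 68.94.
So outliers lie outside [25.36, 163.24].
2.0: M = -4.02 → outlier.
3.7: M = -3.94 → outlier.
170.7: M = 3.32 → outlier.

2.0, 3.7, 170.7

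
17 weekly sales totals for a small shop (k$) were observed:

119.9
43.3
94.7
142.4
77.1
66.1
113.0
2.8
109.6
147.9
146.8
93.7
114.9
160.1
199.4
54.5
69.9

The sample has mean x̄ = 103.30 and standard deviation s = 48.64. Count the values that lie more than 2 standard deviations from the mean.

1

Cutoffs: x̄ ± 2s = [6.02, 200.58].
Outside the cutoffs: 2.8.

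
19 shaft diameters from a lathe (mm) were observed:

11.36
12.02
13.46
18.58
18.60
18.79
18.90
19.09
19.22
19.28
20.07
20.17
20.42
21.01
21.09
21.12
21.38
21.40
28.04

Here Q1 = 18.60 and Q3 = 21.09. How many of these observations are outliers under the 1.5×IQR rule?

4

IQR = 2.49; fences at 18.60 − 3.735 = 14.865 and 21.09 + 3.735 = 24.825.
Outside the cutoffs: 11.36, 12.02, 13.46, 28.04.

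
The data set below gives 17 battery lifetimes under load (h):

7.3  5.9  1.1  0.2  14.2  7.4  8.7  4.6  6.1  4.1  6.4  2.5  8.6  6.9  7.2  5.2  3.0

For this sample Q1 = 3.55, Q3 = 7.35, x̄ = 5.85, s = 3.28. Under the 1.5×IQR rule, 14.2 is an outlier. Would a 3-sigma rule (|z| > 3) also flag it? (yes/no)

z = (14.2 − 5.85) / 3.28 = 2.55.
|z| = 2.55 ≤ 3.

no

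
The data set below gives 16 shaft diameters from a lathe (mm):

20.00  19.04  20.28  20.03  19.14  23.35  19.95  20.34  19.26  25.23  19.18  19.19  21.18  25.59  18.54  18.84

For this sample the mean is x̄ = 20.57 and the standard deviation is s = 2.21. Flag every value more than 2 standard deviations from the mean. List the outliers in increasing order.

25.23, 25.59

Cutoffs at x̄ ± 2s: 20.57 ± 2·2.21 = [16.15, 24.99].
25.23: z = 2.11, |z| > 2 → outlier.
25.59: z = 2.27, |z| > 2 → outlier.
Every other value lies within [16.15, 24.99].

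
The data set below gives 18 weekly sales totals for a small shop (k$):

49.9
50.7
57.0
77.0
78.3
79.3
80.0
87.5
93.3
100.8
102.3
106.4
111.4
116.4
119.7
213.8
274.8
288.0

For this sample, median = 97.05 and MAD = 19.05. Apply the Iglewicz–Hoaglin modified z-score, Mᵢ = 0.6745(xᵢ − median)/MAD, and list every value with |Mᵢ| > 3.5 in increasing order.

|Mᵢ| > 3.5 ⇔ |xᵢ − 97.05| > 3.5·19.05/0.6745 = 98.85.
So outliers lie outside [-1.80, 195.90].
213.8: M = 4.13 → outlier.
274.8: M = 6.29 → outlier.
288.0: M = 6.76 → outlier.

213.8, 274.8, 288.0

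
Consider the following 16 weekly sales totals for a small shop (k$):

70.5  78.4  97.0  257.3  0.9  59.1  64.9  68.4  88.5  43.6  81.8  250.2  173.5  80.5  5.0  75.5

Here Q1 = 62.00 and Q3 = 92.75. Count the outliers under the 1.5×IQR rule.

IQR = 30.75; fences at 62.00 − 46.125 = 15.875 and 92.75 + 46.125 = 138.875.
Outside the cutoffs: 0.9, 5.0, 173.5, 250.2, 257.3.

5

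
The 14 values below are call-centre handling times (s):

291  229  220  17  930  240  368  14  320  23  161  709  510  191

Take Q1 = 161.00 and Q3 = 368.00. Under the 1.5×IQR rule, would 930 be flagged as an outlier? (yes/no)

yes

IQR = Q3 − Q1 = 368.00 − 161.00 = 207.00.
Lower fence = Q1 − 1.5·IQR = 161.00 − 310.50 = -149.50.
Upper fence = Q3 + 1.5·IQR = 368.00 + 310.50 = 678.50.
930 lies above the upper fence.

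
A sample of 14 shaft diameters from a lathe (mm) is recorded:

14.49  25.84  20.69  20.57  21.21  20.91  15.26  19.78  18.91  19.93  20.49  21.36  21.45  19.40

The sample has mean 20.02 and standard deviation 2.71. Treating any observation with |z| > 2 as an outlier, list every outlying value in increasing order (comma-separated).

14.49, 25.84

Cutoffs at x̄ ± 2s: 20.02 ± 2·2.71 = [14.60, 25.44].
14.49: z = -2.04, |z| > 2 → outlier.
25.84: z = 2.15, |z| > 2 → outlier.
Every other value lies within [14.60, 25.44].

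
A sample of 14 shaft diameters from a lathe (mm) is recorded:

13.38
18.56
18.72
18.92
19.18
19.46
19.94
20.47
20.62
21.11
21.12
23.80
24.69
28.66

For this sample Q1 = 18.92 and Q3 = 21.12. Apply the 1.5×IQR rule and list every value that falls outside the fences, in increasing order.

13.38, 24.69, 28.66

IQR = Q3 − Q1 = 21.12 − 18.92 = 2.20.
Lower fence = Q1 − 1.5·IQR = 18.92 − 3.30 = 15.62.
Upper fence = Q3 + 1.5·IQR = 21.12 + 3.30 = 24.42.
13.38 < 15.62 → outlier.
24.69 > 24.42 → outlier.
28.66 > 24.42 → outlier.
All remaining values lie within [15.62, 24.42].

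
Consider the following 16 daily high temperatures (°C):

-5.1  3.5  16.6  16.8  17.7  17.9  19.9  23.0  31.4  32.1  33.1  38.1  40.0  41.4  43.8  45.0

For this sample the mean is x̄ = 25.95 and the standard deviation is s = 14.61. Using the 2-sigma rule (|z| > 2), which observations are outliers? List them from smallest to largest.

-5.1

Cutoffs at x̄ ± 2s: 25.95 ± 2·14.61 = [-3.27, 55.17].
-5.1: z = -2.13, |z| > 2 → outlier.
Every other value lies within [-3.27, 55.17].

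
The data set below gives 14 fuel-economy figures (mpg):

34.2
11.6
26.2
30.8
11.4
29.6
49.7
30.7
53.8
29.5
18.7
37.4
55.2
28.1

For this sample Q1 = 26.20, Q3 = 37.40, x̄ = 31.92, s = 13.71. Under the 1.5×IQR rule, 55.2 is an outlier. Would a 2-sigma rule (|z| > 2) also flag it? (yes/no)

no

z = (55.2 − 31.92) / 13.71 = 1.70.
|z| = 1.70 ≤ 2.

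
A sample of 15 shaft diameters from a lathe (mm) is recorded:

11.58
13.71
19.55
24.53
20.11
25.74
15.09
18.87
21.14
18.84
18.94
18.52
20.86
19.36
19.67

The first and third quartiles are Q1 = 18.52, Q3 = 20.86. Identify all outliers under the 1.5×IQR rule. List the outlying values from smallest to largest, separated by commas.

11.58, 13.71, 24.53, 25.74

IQR = Q3 − Q1 = 20.86 − 18.52 = 2.34.
Lower fence = Q1 − 1.5·IQR = 18.52 − 3.51 = 15.01.
Upper fence = Q3 + 1.5·IQR = 20.86 + 3.51 = 24.37.
11.58 < 15.01 → outlier.
13.71 < 15.01 → outlier.
24.53 > 24.37 → outlier.
25.74 > 24.37 → outlier.
All remaining values lie within [15.01, 24.37].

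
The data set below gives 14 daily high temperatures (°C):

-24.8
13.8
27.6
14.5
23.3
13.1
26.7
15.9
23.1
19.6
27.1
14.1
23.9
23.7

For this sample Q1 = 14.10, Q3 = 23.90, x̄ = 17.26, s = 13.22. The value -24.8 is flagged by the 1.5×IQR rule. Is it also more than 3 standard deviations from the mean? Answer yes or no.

yes

z = (-24.8 − 17.26) / 13.22 = -3.18.
|z| = 3.18 > 3.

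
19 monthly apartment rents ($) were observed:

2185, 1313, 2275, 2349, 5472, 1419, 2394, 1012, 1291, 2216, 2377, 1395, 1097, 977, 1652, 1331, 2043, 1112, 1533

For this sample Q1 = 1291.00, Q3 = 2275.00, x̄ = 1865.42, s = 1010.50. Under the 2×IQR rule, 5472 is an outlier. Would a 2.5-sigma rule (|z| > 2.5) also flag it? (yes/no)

yes

z = (5472 − 1865.42) / 1010.50 = 3.57.
|z| = 3.57 > 2.5.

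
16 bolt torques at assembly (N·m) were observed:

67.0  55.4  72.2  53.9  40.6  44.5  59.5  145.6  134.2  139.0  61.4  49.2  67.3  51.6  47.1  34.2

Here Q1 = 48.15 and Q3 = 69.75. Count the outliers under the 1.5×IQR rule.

3

IQR = 21.60; fences at 48.15 − 32.40 = 15.75 and 69.75 + 32.40 = 102.15.
Outside the cutoffs: 134.2, 139.0, 145.6.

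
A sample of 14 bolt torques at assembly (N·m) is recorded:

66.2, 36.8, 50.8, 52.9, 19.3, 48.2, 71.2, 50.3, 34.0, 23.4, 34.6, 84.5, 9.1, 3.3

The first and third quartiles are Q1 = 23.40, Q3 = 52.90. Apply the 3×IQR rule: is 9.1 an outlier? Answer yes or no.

IQR = Q3 − Q1 = 52.90 − 23.40 = 29.50.
Lower fence = Q1 − 3·IQR = 23.40 − 88.50 = -65.10.
Upper fence = Q3 + 3·IQR = 52.90 + 88.50 = 141.40.
9.1 lies within [-65.10, 141.40].

no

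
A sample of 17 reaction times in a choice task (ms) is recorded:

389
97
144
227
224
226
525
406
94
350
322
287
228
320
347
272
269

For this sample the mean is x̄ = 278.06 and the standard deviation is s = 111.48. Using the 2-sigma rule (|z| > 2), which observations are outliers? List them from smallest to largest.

525

Cutoffs at x̄ ± 2s: 278.06 ± 2·111.48 = [55.10, 501.02].
525: z = 2.22, |z| > 2 → outlier.
Every other value lies within [55.10, 501.02].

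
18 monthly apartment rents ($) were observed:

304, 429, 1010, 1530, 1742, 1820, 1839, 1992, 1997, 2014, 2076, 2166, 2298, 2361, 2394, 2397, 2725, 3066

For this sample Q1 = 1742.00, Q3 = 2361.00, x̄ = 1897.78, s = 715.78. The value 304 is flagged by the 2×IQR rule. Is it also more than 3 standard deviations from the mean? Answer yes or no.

z = (304 − 1897.78) / 715.78 = -2.23.
|z| = 2.23 ≤ 3.

no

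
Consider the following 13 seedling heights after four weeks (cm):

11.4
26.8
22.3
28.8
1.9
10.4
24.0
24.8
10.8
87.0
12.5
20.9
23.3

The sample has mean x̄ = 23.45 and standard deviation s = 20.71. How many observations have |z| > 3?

Cutoffs: x̄ ± 3s = [-38.68, 85.58].
Outside the cutoffs: 87.0.

1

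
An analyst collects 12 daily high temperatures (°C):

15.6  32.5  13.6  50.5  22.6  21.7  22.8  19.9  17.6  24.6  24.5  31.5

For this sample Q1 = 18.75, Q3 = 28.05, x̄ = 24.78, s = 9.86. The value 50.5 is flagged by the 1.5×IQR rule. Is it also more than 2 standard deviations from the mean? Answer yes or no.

yes

z = (50.5 − 24.78) / 9.86 = 2.61.
|z| = 2.61 > 2.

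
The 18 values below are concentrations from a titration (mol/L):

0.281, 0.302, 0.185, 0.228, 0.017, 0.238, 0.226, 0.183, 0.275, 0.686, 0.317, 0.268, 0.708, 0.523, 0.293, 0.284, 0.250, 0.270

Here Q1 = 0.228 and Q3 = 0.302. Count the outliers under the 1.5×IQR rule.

4

IQR = 0.074; fences at 0.228 − 0.111 = 0.117 and 0.302 + 0.111 = 0.413.
Outside the cutoffs: 0.017, 0.523, 0.686, 0.708.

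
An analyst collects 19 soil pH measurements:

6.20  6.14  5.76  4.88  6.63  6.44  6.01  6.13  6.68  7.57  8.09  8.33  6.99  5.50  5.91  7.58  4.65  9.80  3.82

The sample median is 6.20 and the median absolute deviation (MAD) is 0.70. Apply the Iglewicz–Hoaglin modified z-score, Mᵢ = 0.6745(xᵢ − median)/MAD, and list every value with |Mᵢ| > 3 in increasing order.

|Mᵢ| > 3 ⇔ |xᵢ − 6.20| > 3·0.70/0.6745 = 3.11.
So outliers lie outside [3.09, 9.31].
9.80: M = 3.47 → outlier.

9.80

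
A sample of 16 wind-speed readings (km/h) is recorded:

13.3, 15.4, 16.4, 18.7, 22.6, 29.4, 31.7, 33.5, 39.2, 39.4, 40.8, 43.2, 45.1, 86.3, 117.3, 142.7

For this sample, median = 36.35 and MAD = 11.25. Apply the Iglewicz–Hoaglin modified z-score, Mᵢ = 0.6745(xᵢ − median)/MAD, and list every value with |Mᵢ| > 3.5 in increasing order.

|Mᵢ| > 3.5 ⇔ |xᵢ − 36.35| > 3.5·11.25/0.6745 = 58.38.
So outliers lie outside [-22.03, 94.73].
117.3: M = 4.85 → outlier.
142.7: M = 6.38 → outlier.

117.3, 142.7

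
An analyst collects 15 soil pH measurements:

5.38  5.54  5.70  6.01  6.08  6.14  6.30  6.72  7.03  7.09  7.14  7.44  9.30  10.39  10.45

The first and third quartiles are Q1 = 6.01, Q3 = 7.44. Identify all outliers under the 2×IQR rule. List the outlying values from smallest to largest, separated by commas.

IQR = Q3 − Q1 = 7.44 − 6.01 = 1.43.
Lower fence = Q1 − 2·IQR = 6.01 − 2.86 = 3.15.
Upper fence = Q3 + 2·IQR = 7.44 + 2.86 = 10.30.
10.39 > 10.30 → outlier.
10.45 > 10.30 → outlier.
All remaining values lie within [3.15, 10.30].

10.39, 10.45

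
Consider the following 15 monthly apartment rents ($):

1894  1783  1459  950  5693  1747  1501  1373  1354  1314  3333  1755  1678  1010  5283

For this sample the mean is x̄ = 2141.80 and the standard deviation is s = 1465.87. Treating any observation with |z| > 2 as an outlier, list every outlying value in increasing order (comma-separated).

Cutoffs at x̄ ± 2s: 2141.80 ± 2·1465.87 = [-789.94, 5073.54].
5283: z = 2.14, |z| > 2 → outlier.
5693: z = 2.42, |z| > 2 → outlier.
Every other value lies within [-789.94, 5073.54].

5283, 5693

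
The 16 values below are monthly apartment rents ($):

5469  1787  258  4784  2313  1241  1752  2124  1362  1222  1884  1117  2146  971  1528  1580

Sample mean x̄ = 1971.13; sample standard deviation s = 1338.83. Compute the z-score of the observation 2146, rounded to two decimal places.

z = (2146 − 1971.13) / 1338.83 = 0.13.

0.13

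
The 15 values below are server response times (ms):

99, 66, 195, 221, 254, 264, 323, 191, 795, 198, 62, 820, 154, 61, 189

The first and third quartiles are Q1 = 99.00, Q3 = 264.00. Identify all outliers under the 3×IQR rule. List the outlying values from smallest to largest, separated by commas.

795, 820

IQR = Q3 − Q1 = 264.00 − 99.00 = 165.00.
Lower fence = Q1 − 3·IQR = 99.00 − 495.00 = -396.00.
Upper fence = Q3 + 3·IQR = 264.00 + 495.00 = 759.00.
795 > 759.00 → outlier.
820 > 759.00 → outlier.
All remaining values lie within [-396.00, 759.00].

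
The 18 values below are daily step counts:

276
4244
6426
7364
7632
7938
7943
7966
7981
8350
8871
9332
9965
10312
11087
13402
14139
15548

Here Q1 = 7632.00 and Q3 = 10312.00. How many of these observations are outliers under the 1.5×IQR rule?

IQR = 2680.00; fences at 7632.00 − 4020.00 = 3612.00 and 10312.00 + 4020.00 = 14332.00.
Outside the cutoffs: 276, 15548.

2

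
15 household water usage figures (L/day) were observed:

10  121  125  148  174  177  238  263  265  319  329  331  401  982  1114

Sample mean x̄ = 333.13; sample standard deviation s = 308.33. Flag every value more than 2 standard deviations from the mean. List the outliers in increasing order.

Cutoffs at x̄ ± 2s: 333.13 ± 2·308.33 = [-283.53, 949.79].
982: z = 2.10, |z| > 2 → outlier.
1114: z = 2.53, |z| > 2 → outlier.
Every other value lies within [-283.53, 949.79].

982, 1114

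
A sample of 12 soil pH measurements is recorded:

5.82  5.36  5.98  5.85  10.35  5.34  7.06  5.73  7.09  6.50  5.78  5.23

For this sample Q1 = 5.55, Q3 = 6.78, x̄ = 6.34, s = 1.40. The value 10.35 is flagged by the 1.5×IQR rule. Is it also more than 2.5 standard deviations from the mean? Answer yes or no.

yes

z = (10.35 − 6.34) / 1.40 = 2.86.
|z| = 2.86 > 2.5.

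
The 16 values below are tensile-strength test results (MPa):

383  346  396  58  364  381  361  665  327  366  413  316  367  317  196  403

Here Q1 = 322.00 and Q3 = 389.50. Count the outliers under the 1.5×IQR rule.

3

IQR = 67.50; fences at 322.00 − 101.25 = 220.75 and 389.50 + 101.25 = 490.75.
Outside the cutoffs: 58, 196, 665.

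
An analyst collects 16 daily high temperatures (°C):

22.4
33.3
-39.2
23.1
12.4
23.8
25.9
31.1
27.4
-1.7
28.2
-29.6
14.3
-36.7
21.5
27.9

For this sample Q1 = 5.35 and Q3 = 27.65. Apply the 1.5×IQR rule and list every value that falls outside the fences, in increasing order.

-39.2, -36.7, -29.6

IQR = Q3 − Q1 = 27.65 − 5.35 = 22.30.
Lower fence = Q1 − 1.5·IQR = 5.35 − 33.45 = -28.10.
Upper fence = Q3 + 1.5·IQR = 27.65 + 33.45 = 61.10.
-39.2 < -28.10 → outlier.
-36.7 < -28.10 → outlier.
-29.6 < -28.10 → outlier.
All remaining values lie within [-28.10, 61.10].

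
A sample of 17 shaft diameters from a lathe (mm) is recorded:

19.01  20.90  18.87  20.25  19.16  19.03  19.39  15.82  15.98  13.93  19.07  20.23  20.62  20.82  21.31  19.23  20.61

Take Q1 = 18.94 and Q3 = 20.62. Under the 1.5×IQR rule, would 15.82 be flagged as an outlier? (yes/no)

IQR = Q3 − Q1 = 20.62 − 18.94 = 1.68.
Lower fence = Q1 − 1.5·IQR = 18.94 − 2.52 = 16.42.
Upper fence = Q3 + 1.5·IQR = 20.62 + 2.52 = 23.14.
15.82 lies below the lower fence.

yes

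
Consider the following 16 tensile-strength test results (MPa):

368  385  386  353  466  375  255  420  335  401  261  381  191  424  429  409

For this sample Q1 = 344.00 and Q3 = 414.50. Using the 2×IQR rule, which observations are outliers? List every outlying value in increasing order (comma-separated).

191

IQR = Q3 − Q1 = 414.50 − 344.00 = 70.50.
Lower fence = Q1 − 2·IQR = 344.00 − 141.00 = 203.00.
Upper fence = Q3 + 2·IQR = 414.50 + 141.00 = 555.50.
191 < 203.00 → outlier.
All remaining values lie within [203.00, 555.50].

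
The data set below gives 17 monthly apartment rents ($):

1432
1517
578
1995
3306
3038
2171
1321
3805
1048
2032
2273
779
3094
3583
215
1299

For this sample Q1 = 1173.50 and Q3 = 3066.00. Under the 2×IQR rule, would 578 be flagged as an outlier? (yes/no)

no

IQR = Q3 − Q1 = 3066.00 − 1173.50 = 1892.50.
Lower fence = Q1 − 2·IQR = 1173.50 − 3785.00 = -2611.50.
Upper fence = Q3 + 2·IQR = 3066.00 + 3785.00 = 6851.00.
578 lies within [-2611.50, 6851.00].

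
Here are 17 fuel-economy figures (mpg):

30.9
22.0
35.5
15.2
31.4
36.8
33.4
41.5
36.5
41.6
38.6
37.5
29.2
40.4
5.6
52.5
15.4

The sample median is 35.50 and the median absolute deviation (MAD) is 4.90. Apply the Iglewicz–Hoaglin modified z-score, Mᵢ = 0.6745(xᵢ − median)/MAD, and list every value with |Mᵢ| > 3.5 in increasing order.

|Mᵢ| > 3.5 ⇔ |xᵢ − 35.50| > 3.5·4.90/0.6745 = 25.43.
So outliers lie outside [10.07, 60.93].
5.6: M = -4.12 → outlier.

5.6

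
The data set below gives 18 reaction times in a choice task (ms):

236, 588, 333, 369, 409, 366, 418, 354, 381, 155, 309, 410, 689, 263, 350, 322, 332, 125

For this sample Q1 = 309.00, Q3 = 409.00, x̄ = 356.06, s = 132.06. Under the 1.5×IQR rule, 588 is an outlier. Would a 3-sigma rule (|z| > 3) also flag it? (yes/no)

z = (588 − 356.06) / 132.06 = 1.76.
|z| = 1.76 ≤ 3.

no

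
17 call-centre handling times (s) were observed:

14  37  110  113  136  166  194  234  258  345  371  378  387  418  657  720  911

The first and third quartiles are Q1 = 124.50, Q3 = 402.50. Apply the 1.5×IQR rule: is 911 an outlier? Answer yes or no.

yes

IQR = Q3 − Q1 = 402.50 − 124.50 = 278.00.
Lower fence = Q1 − 1.5·IQR = 124.50 − 417.00 = -292.50.
Upper fence = Q3 + 1.5·IQR = 402.50 + 417.00 = 819.50.
911 lies above the upper fence.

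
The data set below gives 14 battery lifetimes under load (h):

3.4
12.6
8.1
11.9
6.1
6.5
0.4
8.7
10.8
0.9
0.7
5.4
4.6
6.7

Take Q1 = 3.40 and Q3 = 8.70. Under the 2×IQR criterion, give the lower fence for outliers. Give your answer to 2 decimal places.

-7.20

IQR = Q3 − Q1 = 8.70 − 3.40 = 5.30.
Lower fence = Q1 − 2·IQR = 3.40 − 10.60 = -7.20.
Upper fence = Q3 + 2·IQR = 8.70 + 10.60 = 19.30.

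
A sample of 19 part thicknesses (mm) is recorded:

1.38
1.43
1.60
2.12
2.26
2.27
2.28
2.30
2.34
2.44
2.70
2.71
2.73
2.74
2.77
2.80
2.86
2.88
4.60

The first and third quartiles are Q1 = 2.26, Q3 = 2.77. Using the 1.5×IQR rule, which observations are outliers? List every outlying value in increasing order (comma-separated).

1.38, 1.43, 4.60

IQR = Q3 − Q1 = 2.77 − 2.26 = 0.51.
Lower fence = Q1 − 1.5·IQR = 2.26 − 0.765 = 1.495.
Upper fence = Q3 + 1.5·IQR = 2.77 + 0.765 = 3.535.
1.38 < 1.495 → outlier.
1.43 < 1.495 → outlier.
4.60 > 3.535 → outlier.
All remaining values lie within [1.495, 3.535].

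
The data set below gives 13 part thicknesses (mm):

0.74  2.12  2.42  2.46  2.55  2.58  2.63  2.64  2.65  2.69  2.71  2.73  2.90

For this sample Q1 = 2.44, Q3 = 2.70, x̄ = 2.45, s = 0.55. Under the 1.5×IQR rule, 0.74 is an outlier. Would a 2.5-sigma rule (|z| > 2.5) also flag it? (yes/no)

z = (0.74 − 2.45) / 0.55 = -3.11.
|z| = 3.11 > 2.5.

yes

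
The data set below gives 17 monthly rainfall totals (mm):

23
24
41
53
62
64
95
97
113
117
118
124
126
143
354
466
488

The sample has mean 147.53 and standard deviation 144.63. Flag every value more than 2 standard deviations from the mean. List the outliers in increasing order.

Cutoffs at x̄ ± 2s: 147.53 ± 2·144.63 = [-141.73, 436.79].
466: z = 2.20, |z| > 2 → outlier.
488: z = 2.35, |z| > 2 → outlier.
Every other value lies within [-141.73, 436.79].

466, 488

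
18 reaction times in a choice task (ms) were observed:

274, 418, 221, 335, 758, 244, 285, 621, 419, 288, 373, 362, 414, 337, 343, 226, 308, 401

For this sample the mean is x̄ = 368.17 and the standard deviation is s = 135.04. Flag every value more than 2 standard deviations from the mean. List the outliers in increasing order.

Cutoffs at x̄ ± 2s: 368.17 ± 2·135.04 = [98.09, 638.25].
758: z = 2.89, |z| > 2 → outlier.
Every other value lies within [98.09, 638.25].

758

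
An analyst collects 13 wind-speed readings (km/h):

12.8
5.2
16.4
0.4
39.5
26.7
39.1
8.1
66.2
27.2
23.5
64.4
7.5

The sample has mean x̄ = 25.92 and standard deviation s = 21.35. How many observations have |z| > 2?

Cutoffs: x̄ ± 2s = [-16.78, 68.62].
Every value lies within the cutoffs.

0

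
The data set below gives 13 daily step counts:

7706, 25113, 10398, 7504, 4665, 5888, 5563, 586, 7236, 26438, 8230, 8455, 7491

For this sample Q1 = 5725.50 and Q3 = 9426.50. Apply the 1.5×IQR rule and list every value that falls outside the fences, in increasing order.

25113, 26438

IQR = Q3 − Q1 = 9426.50 − 5725.50 = 3701.00.
Lower fence = Q1 − 1.5·IQR = 5725.50 − 5551.50 = 174.00.
Upper fence = Q3 + 1.5·IQR = 9426.50 + 5551.50 = 14978.00.
25113 > 14978.00 → outlier.
26438 > 14978.00 → outlier.
All remaining values lie within [174.00, 14978.00].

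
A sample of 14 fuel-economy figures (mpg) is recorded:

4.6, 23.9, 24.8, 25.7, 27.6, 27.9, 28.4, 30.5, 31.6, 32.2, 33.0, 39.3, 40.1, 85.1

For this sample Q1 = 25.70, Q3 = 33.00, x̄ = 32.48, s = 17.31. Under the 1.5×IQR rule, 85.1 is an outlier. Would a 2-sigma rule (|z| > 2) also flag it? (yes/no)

yes

z = (85.1 − 32.48) / 17.31 = 3.04.
|z| = 3.04 > 2.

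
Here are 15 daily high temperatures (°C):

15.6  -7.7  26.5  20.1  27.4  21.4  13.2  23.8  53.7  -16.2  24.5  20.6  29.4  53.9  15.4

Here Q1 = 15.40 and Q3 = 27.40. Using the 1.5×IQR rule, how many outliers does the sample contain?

IQR = 12.00; fences at 15.40 − 18.00 = -2.60 and 27.40 + 18.00 = 45.40.
Outside the cutoffs: -16.2, -7.7, 53.7, 53.9.

4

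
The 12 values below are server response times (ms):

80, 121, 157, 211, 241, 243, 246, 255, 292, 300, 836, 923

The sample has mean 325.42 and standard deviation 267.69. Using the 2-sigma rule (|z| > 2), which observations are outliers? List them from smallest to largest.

Cutoffs at x̄ ± 2s: 325.42 ± 2·267.69 = [-209.96, 860.80].
923: z = 2.23, |z| > 2 → outlier.
Every other value lies within [-209.96, 860.80].

923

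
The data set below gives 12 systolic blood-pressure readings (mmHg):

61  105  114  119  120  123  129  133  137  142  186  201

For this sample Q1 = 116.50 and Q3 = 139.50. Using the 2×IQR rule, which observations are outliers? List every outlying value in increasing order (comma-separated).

IQR = Q3 − Q1 = 139.50 − 116.50 = 23.00.
Lower fence = Q1 − 2·IQR = 116.50 − 46.00 = 70.50.
Upper fence = Q3 + 2·IQR = 139.50 + 46.00 = 185.50.
61 < 70.50 → outlier.
186 > 185.50 → outlier.
201 > 185.50 → outlier.
All remaining values lie within [70.50, 185.50].

61, 186, 201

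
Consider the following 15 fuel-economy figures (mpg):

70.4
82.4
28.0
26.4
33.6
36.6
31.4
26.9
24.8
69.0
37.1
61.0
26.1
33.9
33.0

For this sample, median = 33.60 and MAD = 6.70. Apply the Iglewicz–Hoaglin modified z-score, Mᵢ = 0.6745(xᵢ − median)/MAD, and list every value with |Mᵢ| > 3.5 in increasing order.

|Mᵢ| > 3.5 ⇔ |xᵢ − 33.60| > 3.5·6.70/0.6745 = 34.77.
So outliers lie outside [-1.17, 68.37].
69.0: M = 3.56 → outlier.
70.4: M = 3.70 → outlier.
82.4: M = 4.91 → outlier.

69.0, 70.4, 82.4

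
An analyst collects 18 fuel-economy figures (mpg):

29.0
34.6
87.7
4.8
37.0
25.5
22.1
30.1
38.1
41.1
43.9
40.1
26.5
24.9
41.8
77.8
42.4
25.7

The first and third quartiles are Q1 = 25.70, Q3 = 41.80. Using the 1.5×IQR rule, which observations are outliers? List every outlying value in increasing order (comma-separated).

77.8, 87.7

IQR = Q3 − Q1 = 41.80 − 25.70 = 16.10.
Lower fence = Q1 − 1.5·IQR = 25.70 − 24.15 = 1.55.
Upper fence = Q3 + 1.5·IQR = 41.80 + 24.15 = 65.95.
77.8 > 65.95 → outlier.
87.7 > 65.95 → outlier.
All remaining values lie within [1.55, 65.95].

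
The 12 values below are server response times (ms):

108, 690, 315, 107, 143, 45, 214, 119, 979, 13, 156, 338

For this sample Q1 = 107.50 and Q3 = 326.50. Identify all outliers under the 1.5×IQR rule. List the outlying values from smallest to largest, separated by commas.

IQR = Q3 − Q1 = 326.50 − 107.50 = 219.00.
Lower fence = Q1 − 1.5·IQR = 107.50 − 328.50 = -221.00.
Upper fence = Q3 + 1.5·IQR = 326.50 + 328.50 = 655.00.
690 > 655.00 → outlier.
979 > 655.00 → outlier.
All remaining values lie within [-221.00, 655.00].

690, 979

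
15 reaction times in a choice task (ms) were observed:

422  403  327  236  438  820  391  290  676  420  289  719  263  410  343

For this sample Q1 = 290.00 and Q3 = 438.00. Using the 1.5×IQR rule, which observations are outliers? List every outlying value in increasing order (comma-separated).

676, 719, 820

IQR = Q3 − Q1 = 438.00 − 290.00 = 148.00.
Lower fence = Q1 − 1.5·IQR = 290.00 − 222.00 = 68.00.
Upper fence = Q3 + 1.5·IQR = 438.00 + 222.00 = 660.00.
676 > 660.00 → outlier.
719 > 660.00 → outlier.
820 > 660.00 → outlier.
All remaining values lie within [68.00, 660.00].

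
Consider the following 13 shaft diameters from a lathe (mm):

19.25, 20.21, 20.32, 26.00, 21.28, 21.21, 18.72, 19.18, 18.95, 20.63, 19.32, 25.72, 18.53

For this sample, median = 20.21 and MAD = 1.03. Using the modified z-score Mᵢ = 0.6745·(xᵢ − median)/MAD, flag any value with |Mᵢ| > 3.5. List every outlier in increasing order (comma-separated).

25.72, 26.00

|Mᵢ| > 3.5 ⇔ |xᵢ − 20.21| > 3.5·1.03/0.6745 = 5.34.
So outliers lie outside [14.87, 25.55].
25.72: M = 3.61 → outlier.
26.00: M = 3.79 → outlier.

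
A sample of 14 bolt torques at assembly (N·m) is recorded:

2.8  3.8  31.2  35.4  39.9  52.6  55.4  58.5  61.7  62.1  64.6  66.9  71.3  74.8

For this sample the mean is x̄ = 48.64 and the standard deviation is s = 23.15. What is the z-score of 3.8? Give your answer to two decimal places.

z = (3.8 − 48.64) / 23.15 = -1.94.

-1.94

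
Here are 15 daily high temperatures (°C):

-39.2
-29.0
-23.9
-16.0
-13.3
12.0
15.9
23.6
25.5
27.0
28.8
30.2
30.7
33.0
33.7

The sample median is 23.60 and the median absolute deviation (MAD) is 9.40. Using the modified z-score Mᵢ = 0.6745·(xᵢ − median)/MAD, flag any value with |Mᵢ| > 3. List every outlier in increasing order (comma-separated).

-39.2, -29.0, -23.9

|Mᵢ| > 3 ⇔ |xᵢ − 23.60| > 3·9.40/0.6745 = 41.81.
So outliers lie outside [-18.21, 65.41].
-39.2: M = -4.51 → outlier.
-29.0: M = -3.77 → outlier.
-23.9: M = -3.41 → outlier.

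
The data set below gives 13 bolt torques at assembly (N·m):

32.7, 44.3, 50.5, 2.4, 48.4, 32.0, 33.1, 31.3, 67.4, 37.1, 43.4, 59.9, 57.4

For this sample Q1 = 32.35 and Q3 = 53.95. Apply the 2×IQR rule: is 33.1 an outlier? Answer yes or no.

IQR = Q3 − Q1 = 53.95 − 32.35 = 21.60.
Lower fence = Q1 − 2·IQR = 32.35 − 43.20 = -10.85.
Upper fence = Q3 + 2·IQR = 53.95 + 43.20 = 97.15.
33.1 lies within [-10.85, 97.15].

no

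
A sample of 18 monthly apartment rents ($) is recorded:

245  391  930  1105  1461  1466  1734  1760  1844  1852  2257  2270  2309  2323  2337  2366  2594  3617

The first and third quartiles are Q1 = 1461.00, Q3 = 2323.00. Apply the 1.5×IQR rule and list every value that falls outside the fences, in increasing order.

IQR = Q3 − Q1 = 2323.00 − 1461.00 = 862.00.
Lower fence = Q1 − 1.5·IQR = 1461.00 − 1293.00 = 168.00.
Upper fence = Q3 + 1.5·IQR = 2323.00 + 1293.00 = 3616.00.
3617 > 3616.00 → outlier.
All remaining values lie within [168.00, 3616.00].

3617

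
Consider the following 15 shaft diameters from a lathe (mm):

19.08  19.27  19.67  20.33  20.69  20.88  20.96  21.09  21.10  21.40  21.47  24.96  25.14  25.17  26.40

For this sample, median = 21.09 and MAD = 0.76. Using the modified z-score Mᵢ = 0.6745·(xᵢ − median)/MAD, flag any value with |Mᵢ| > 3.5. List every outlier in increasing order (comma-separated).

25.14, 25.17, 26.40

|Mᵢ| > 3.5 ⇔ |xᵢ − 21.09| > 3.5·0.76/0.6745 = 3.94.
So outliers lie outside [17.15, 25.03].
25.14: M = 3.59 → outlier.
25.17: M = 3.62 → outlier.
26.40: M = 4.71 → outlier.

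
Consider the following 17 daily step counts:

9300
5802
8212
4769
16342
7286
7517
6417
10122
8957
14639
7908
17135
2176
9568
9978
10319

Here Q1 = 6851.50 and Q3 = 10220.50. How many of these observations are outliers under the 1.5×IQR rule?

2

IQR = 3369.00; fences at 6851.50 − 5053.50 = 1798.00 and 10220.50 + 5053.50 = 15274.00.
Outside the cutoffs: 16342, 17135.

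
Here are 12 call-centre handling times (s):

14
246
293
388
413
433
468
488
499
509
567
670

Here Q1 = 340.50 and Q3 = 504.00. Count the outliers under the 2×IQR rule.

IQR = 163.50; fences at 340.50 − 327.00 = 13.50 and 504.00 + 327.00 = 831.00.
Every value lies within the cutoffs.

0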